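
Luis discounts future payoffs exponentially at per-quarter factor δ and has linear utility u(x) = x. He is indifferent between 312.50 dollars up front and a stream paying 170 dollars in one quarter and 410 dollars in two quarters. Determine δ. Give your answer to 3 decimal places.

δ ≈ 0.690

Equating present values: 312.50 = 170δ + 410δ².
So 410δ² + 170δ − 312.50 = 0.
δ = (−170 + √(170² + 4·410·312.50)) / (2·410) = (−170 + √541400.00) / 820 ≈ 0.690.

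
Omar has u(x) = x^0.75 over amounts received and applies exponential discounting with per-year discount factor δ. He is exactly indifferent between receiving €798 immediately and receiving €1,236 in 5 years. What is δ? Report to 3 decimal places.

Indifference means u(798) = δ^5 · u(1236), so δ^5 = u(798)/u(1236).
With u(x) = x^0.75: δ^5 = 798^0.75/1236^0.75 = (798/1236)^0.75 = 0.72026.
Hence δ = (0.72026)^(1/5) = 0.93648.

δ ≈ 0.936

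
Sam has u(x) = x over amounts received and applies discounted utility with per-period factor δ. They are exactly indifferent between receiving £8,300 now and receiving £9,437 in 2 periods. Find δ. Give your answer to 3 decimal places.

Equating discounted utilities: u(8300) = δ^2·u(9437) ⇒ δ^2 = u(8300)/u(9437).
With u(x) = x: δ^2 = 8300/9437 = 0.87952.
Taking the square root: δ = 0.87952^(1/2) ≈ 0.938.

δ ≈ 0.938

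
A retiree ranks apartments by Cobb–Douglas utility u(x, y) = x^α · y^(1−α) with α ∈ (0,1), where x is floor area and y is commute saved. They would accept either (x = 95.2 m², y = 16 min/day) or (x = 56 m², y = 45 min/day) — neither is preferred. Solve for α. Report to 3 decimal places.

Indifference: 95.2^α · 16^(1−α) = 56^α · 45^(1−α).
(95.2/56)^α = (45/16)^(1−α); take logs: α·ln(95.2/56) = (1−α)·ln(45/16), i.e. α·0.530628 = (1−α)·1.034074.
Thus α·(1.564702) = 1.034074, so α = 1.034074/1.564702 ≈ 0.661.

α ≈ 0.661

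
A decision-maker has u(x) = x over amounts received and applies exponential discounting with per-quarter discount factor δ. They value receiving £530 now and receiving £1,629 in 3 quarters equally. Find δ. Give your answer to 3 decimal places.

δ ≈ 0.688

Indifference means u(530) = δ^3 · u(1629), so δ^3 = u(530)/u(1629).
With u(x) = x: δ^3 = 530/1629 = 0.32535.
Hence δ = (0.32535)^(1/3) = 0.68778.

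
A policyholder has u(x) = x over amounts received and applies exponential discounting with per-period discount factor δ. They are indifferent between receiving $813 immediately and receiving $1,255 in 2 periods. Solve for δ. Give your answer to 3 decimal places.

δ ≈ 0.805

Equating discounted utilities: u(813) = δ^2·u(1255) ⇒ δ^2 = u(813)/u(1255).
With u(x) = x: δ^2 = 813/1255 = 0.64781.
Taking the square root: δ = 0.64781^(1/2) ≈ 0.805.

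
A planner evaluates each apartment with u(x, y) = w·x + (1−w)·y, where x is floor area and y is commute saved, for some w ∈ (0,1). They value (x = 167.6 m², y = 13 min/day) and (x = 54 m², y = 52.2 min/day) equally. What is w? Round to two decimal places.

w = 0.26

u(167.6,13) = u(54,52.2) means w·167.6 + (1−w)·13 = w·54 + (1−w)·52.2.
Rearranging, 113.6·w − 39.2·(1−w) = 0.
Hence w = 39.2/(113.6+39.2) = 39.2/152.8 = 0.26.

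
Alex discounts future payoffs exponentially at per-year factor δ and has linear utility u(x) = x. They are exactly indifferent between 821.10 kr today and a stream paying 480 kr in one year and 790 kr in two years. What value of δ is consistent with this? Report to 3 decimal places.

δ ≈ 0.760

Equating present values: 821.10 = 480δ + 790δ².
That is, 790δ² + 480δ − 821.10 = 0, a quadratic in δ.
δ = (−480 + √(480² + 4·790·821.10)) / (2·790) = (−480 + √2825076.00) / 1580 ≈ 0.760.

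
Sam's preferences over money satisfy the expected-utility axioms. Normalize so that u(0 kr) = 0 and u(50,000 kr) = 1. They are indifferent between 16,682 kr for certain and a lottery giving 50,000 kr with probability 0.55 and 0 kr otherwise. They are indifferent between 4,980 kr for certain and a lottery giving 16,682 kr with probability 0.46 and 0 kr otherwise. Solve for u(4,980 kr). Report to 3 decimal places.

0.253

From the first indifference, u(16,682 kr) = 0.55·u(50,000 kr) + 0.45·u(0 kr) = 0.55·1 + 0.45·0 = 0.55.
Then u(4,980 kr) = 0.46·u(16,682 kr) + 0.54·u(0 kr) = 0.46·0.55 + 0.54·0.00 = 0.2530.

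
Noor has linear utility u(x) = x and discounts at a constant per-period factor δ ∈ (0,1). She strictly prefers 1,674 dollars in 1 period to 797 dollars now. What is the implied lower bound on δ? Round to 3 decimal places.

Under u(x) = x this choice says 797 < δ·1674.
Dividing through by 1674 gives δ > 0.47611.

δ > 0.476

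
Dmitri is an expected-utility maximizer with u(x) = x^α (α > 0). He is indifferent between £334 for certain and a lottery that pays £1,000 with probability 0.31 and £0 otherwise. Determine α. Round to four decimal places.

α ≈ 1.0680

The lottery's expected utility is 0.31·u(1000) + 0.69·u(0) = 0.31·1000^α (since u(0) = 0 for α > 0).
Equating: 334^α = 0.31·1000^α, i.e. 0.3340^α = 0.31.
Taking logs: α·ln(334/1000) = ln(0.31), so α = -1.1711830 / -1.0966143 ≈ 1.0680.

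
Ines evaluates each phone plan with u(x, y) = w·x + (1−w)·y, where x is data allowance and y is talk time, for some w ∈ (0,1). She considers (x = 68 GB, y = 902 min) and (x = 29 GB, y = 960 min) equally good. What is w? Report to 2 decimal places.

w = 0.60

Equating utilities: w·68 + (1−w)·902 = w·29 + (1−w)·960.
w·(68−29) = (1−w)·(960−902), i.e. w·39 = (1−w)·58.
So w/(1−w) = 58/39 = 1.4872, giving w = 58/(39+58) = 0.60.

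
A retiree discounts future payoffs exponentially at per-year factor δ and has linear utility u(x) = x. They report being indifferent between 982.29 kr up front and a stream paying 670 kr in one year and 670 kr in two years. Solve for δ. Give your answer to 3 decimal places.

δ ≈ 0.810

Present value of the stream is 670·δ + 670·δ². Indifference gives 670δ + 670δ² = 982.29.
Rearranged: 670δ² + 670δ − 982.29 = 0.
By the quadratic formula (taking the positive root), δ = (−670 + √3081437.20) / 1340 ≈ 0.810.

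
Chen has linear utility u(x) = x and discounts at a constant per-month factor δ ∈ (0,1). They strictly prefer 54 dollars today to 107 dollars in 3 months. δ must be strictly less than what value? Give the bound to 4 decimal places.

The preference means 54 > δ^3·107.
Dividing by 107: δ^3 < 0.50467. Both sides are positive, so the cube root keeps the direction.
δ < 0.50467^(1/3) = 0.7962.

δ < 0.7962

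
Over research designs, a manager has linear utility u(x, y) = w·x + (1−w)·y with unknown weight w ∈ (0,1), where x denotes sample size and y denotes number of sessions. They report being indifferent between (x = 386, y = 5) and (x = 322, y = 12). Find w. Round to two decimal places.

w = 0.10

u(386,5) = u(322,12) means w·386 + (1−w)·5 = w·322 + (1−w)·12.
Collecting terms: w·64 = (1−w)·7.
The marginal rate of substitution is 7/64, so w = 7/(64+7) = 0.10.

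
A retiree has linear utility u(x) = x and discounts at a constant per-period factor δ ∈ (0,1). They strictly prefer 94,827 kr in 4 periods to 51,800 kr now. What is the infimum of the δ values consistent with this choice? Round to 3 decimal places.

Comparing present values: 51800 < δ^4·94827.
Hence δ^4 > 51800/94827 = 0.54626, and x ↦ x^(1/4) is increasing on (0,∞).
δ > (51800/94827)^(1/4) ≈ 0.860.

δ > 0.860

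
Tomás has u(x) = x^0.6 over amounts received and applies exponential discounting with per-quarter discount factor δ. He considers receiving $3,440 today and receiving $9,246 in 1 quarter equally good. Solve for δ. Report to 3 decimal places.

Equating discounted utilities: u(3440) = δ·u(9246) ⇒ δ = u(3440)/u(9246).
With u(x) = x^0.6: δ = 3440^0.6/9246^0.6 = (3440/9246)^0.6 = 0.55254.

δ ≈ 0.553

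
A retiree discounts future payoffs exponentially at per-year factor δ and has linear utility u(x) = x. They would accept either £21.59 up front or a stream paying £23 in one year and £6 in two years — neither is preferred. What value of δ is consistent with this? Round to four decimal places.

δ ≈ 0.7800

Present value of the stream is 23·δ + 6·δ². Indifference gives 23δ + 6δ² = 21.59.
So 6δ² + 23δ − 21.59 = 0.
By the quadratic formula (taking the positive root), δ = (−23 + √1047.16) / 12 ≈ 0.7800.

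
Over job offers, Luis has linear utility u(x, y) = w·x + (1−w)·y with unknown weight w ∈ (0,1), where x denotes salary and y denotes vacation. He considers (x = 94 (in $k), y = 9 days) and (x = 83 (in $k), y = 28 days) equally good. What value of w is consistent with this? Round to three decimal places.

Equating utilities: w·94 + (1−w)·9 = w·83 + (1−w)·28.
w·(94−83) = (1−w)·(28−9), i.e. w·11 = (1−w)·19.
Hence w = 19/(11+19) = 19/30 = 0.633.

w = 0.633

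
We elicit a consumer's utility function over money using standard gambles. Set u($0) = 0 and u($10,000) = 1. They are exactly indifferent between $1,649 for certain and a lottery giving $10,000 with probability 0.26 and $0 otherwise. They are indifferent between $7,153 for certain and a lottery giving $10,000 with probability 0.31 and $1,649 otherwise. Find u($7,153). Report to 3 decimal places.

0.489

The first gamble pins u($1,649): it must equal 0.26·1 + 0.74·0 = 0.26.
Then u($7,153) = 0.31·u($10,000) + 0.69·u($1,649) = 0.31·1.00 + 0.69·0.26 = 0.4894.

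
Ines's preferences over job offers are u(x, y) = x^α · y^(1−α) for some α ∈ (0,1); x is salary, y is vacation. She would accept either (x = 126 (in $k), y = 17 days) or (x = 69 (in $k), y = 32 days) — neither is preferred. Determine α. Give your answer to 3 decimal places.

Indifference: 126^α · 17^(1−α) = 69^α · 32^(1−α).
(126/69)^α = (32/17)^(1−α); take logs: α·ln(126/69) = (1−α)·ln(32/17), i.e. α·0.602175 = (1−α)·0.632523.
With A = 0.602175 and B = 0.632523: α·A = (1−α)·B, so α = B/(A+B) = 0.632523/1.234698 ≈ 0.512.

α ≈ 0.512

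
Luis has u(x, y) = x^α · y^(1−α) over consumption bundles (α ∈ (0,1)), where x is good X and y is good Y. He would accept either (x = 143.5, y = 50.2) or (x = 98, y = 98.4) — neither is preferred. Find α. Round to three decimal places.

α ≈ 0.638

Indifference: 143.5^α · 50.2^(1−α) = 98^α · 98.4^(1−α).
(143.5/98)^α = (98.4/50.2)^(1−α); take logs: α·ln(143.5/98) = (1−α)·ln(98.4/50.2), i.e. α·0.381368 = (1−α)·0.673026.
So α/(1−α) = (0.673026)/(0.381368) = 1.764768, and α = 1.764768/2.764768 ≈ 0.638.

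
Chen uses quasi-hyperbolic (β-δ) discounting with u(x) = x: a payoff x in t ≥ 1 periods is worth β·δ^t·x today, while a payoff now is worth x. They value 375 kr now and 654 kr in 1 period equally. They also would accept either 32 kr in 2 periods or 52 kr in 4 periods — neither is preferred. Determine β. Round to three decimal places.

β ≈ 0.731

The second indifference involves only future payoffs, so β cancels: β·δ^2·32 = β·δ^4·52, giving δ^2 = 32/52 = 0.61538, so δ = 0.78446.
Now use the now-vs-future pair: 375 = β·δ·654 gives β = 375/(0.78446·654) ≈ 0.731.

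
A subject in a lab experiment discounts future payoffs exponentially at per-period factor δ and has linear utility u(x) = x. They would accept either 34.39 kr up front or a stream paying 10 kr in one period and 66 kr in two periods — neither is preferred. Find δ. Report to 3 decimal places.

δ ≈ 0.650

The stream is worth 10δ + 66δ² today, so 10δ + 66δ² = 34.39.
That is, 66δ² + 10δ − 34.39 = 0, a quadratic in δ.
δ = (−10 + √(10² + 4·66·34.39)) / (2·66) = (−10 + √9178.96) / 132 ≈ 0.650.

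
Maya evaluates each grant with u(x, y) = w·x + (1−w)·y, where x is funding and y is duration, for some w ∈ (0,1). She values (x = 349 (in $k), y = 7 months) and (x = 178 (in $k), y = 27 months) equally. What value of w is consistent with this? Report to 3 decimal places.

Indifference: w·349 + (1−w)·7 = w·178 + (1−w)·27.
Collecting terms: w·171 = (1−w)·20.
The marginal rate of substitution is 20/171, so w = 20/(171+20) = 0.105.

w = 0.105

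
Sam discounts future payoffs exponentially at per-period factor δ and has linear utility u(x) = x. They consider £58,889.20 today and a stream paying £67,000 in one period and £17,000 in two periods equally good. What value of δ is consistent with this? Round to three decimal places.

δ ≈ 0.740

The stream is worth 67000δ + 17000δ² today, so 67000δ + 17000δ² = 58889.20.
That is, 17000δ² + 67000δ − 58889.20 = 0, a quadratic in δ.
The positive root is δ = [−67000 + √(67000² + 4·17000·58889.20)] / (2·17000) = (−67000 + 92160.000)/34000 ≈ 0.740.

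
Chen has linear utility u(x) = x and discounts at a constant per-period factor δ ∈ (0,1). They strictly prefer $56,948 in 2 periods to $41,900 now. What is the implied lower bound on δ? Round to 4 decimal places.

Under u(x) = x this choice says 41900 < δ^2·56948.
Hence δ^2 > 41900/56948 = 0.73576, and x ↦ x^(1/2) is increasing on (0,∞).
δ > 0.73576^(1/2) = 0.8578.

δ > 0.8578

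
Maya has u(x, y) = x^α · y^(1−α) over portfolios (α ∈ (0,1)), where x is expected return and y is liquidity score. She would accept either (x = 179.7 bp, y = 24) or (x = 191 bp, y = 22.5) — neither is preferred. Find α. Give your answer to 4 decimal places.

α ≈ 0.5142

Set the two utilities equal: 179.7^α·24^(1−α) = 191^α·22.5^(1−α).
(179.7/191)^α = (22.5/24)^(1−α); take logs: α·ln(179.7/191) = (1−α)·ln(22.5/24), i.e. α·-0.0609846 = (1−α)·-0.0645385.
Thus α·(-0.1255231) = -0.0645385, so α = -0.0645385/-0.1255231 ≈ 0.5142.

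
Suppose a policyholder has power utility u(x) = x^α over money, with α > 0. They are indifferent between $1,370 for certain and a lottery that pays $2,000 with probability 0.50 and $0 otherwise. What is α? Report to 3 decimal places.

α ≈ 1.832

The lottery's expected utility is 0.50·u(2000) + 0.50·u(0) = 0.50·2000^α (since u(0) = 0 for α > 0).
Setting u(1370) equal to that: 1370^α = 0.50·2000^α ⇒ (1370/2000)^α = 0.50.
Take logs: α = ln 0.50 / ln(1370/2000) ≈ 1.83209.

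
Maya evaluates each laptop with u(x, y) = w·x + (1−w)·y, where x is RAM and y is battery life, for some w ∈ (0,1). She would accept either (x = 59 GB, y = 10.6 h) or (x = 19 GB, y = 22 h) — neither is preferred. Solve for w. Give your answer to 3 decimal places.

u(59,10.6) = u(19,22) means w·59 + (1−w)·10.6 = w·19 + (1−w)·22.
Collecting terms: w·40 = (1−w)·11.4.
Hence w = 11.4/(40+11.4) = 11.4/51.4 = 0.222.

w = 0.222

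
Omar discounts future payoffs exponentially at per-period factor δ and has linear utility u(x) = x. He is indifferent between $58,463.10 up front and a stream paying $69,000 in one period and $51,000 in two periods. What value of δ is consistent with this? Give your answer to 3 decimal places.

Equating present values: 58463.10 = 69000δ + 51000δ².
That is, 51000δ² + 69000δ − 58463.10 = 0, a quadratic in δ.
By the quadratic formula (taking the positive root), δ = (−69000 + √16687472400.00) / 102000 ≈ 0.590.

δ ≈ 0.590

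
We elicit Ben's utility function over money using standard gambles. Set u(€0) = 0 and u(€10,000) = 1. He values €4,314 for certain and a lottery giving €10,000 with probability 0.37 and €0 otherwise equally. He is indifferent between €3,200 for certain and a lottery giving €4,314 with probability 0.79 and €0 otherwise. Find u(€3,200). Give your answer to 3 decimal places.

0.292

First, u(€4,314) = 0.37·u(€10,000) + 0.63·u(€0) = 0.37.
Then u(€3,200) = 0.79·u(€4,314) + 0.21·u(€0) = 0.79·0.37 + 0.21·0.00 = 0.2923.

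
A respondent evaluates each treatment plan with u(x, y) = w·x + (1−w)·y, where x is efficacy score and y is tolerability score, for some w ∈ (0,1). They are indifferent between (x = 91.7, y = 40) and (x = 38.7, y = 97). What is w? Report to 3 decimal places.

w = 0.518

u(91.7,40) = u(38.7,97) means w·91.7 + (1−w)·40 = w·38.7 + (1−w)·97.
Collecting terms: w·53 = (1−w)·57.
The marginal rate of substitution is 57/53, so w = 57/(53+57) = 0.518.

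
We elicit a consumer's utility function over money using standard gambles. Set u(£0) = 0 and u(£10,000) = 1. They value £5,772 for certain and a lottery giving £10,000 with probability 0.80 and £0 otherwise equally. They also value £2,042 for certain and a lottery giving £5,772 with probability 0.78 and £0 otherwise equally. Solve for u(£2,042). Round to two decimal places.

First, u(£5,772) = 0.80·u(£10,000) + 0.20·u(£0) = 0.80.
Then u(£2,042) = 0.78·u(£5,772) + 0.22·u(£0) = 0.78·0.80 + 0.22·0.00 = 0.6240.

0.62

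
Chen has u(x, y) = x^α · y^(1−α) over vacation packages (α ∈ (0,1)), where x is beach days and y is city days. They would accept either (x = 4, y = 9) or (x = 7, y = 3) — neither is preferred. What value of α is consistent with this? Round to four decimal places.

α ≈ 0.6625

Set the two utilities equal: 4^α·9^(1−α) = 7^α·3^(1−α).
(4/7)^α = (3/9)^(1−α); take logs: α·ln(4/7) = (1−α)·ln(3/9), i.e. α·-0.5596158 = (1−α)·-1.0986123.
So α/(1−α) = (-1.0986123)/(-0.5596158) = 1.9631545, and α = 1.9631545/2.9631545 ≈ 0.6625.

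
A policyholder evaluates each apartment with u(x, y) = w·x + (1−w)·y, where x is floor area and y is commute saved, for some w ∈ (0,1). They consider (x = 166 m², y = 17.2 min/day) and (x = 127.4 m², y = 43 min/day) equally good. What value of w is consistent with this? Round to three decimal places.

w = 0.401

Equating utilities: w·166 + (1−w)·17.2 = w·127.4 + (1−w)·43.
Rearranging, 38.6·w − 25.8·(1−w) = 0.
The marginal rate of substitution is 25.8/38.6, so w = 25.8/(38.6+25.8) = 0.401.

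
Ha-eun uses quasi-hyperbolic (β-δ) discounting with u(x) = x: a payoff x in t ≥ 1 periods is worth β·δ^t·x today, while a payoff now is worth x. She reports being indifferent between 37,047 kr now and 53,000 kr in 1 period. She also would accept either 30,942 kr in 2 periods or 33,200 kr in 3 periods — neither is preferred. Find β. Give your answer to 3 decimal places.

β ≈ 0.750

From the later pair, β·δ^2·30942 = β·δ^3·33200; dividing through, δ = 30942/33200 = 0.93199.
Now use the now-vs-future pair: 37047 = β·δ·53000 gives β = 37047/(0.93199·53000) ≈ 0.750.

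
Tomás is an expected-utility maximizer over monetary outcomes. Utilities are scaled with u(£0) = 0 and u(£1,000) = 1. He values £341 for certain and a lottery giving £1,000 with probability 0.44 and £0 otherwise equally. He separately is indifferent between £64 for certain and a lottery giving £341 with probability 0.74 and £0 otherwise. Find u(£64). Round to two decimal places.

0.33

From the first indifference, u(£341) = 0.44·u(£1,000) + 0.56·u(£0) = 0.44·1 + 0.56·0 = 0.44.
Chaining: u(£64) = 0.74·0.44 + 0.26·0.00 = 0.3256.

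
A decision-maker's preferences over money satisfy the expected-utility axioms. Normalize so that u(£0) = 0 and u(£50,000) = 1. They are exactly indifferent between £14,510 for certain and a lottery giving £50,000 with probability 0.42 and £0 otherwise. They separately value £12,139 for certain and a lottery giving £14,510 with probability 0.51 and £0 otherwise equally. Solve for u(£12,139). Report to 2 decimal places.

First, u(£14,510) = 0.42·u(£50,000) + 0.58·u(£0) = 0.42.
Then u(£12,139) = 0.51·u(£14,510) + 0.49·u(£0) = 0.51·0.42 + 0.49·0.00 = 0.2142.

0.21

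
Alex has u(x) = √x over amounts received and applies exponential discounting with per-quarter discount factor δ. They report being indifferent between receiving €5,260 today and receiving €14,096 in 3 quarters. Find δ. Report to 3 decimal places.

δ ≈ 0.848

Equating discounted utilities: u(5260) = δ^3·u(14096) ⇒ δ^3 = u(5260)/u(14096).
With u(x) = √x: δ^3 = √5260/√14096 = √(5260/14096) = 0.61086.
Taking the cube root: δ = 0.61086^(1/3) ≈ 0.848.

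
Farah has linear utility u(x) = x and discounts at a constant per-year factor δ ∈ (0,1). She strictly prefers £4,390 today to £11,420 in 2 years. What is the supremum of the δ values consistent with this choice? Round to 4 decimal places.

Comparing present values: 4390 > δ^2·11420.
Dividing by 11420: δ^2 < 0.38441. Both sides are positive, so the square root keeps the direction.
δ < (4390/11420)^(1/2) ≈ 0.6200.

δ < 0.6200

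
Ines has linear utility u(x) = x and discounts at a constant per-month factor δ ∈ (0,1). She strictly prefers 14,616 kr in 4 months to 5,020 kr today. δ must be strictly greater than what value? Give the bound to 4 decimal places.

δ > 0.7655

Under u(x) = x this choice says 5020 < δ^4·14616.
Hence δ^4 > 5020/14616 = 0.34346, and x ↦ x^(1/4) is increasing on (0,∞).
δ > 0.34346^(1/4) = 0.7655.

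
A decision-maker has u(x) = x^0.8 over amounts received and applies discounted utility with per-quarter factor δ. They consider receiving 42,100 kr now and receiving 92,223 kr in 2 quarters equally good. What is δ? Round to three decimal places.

The payoff in 2 quarters is discounted by δ^2, so u(42100) = δ^2·u(92223) and δ^2 = u(42100)/u(92223).
Since u(x) = x^0.8, δ^2 = (42100/92223)^0.8 = 0.45650^0.8 = 0.53402.
Hence δ = (0.53402)^(1/2) = 0.73076.

δ ≈ 0.731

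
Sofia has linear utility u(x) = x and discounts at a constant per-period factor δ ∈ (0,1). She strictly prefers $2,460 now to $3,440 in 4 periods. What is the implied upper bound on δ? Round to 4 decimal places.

δ < 0.9196

The preference means 2460 > δ^4·3440.
So δ^4 < 2460/3440 = 0.71512; taking the 4th root of both positive sides preserves the inequality.
δ < (2460/3440)^(1/4) ≈ 0.9196.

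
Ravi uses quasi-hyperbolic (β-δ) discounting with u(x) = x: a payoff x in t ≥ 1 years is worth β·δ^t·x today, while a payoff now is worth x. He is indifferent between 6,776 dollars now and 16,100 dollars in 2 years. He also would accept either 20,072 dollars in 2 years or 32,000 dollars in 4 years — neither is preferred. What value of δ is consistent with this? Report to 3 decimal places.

δ ≈ 0.792

The second indifference involves only future payoffs, so β cancels: β·δ^2·20072 = β·δ^4·32000, giving δ^2 = 20072/32000 = 0.62725, so δ = 0.79199.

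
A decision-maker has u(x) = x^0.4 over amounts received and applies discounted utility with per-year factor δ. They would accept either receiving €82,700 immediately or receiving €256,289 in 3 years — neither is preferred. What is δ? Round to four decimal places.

δ ≈ 0.8600

The payoff in 3 years is discounted by δ^3, so u(82700) = δ^3·u(256289) and δ^3 = u(82700)/u(256289).
With u(x) = x^0.4: δ^3 = 82700^0.4/256289^0.4 = (82700/256289)^0.4 = 0.63608.
So δ = 0.63608^(1/3) ≈ 0.8600.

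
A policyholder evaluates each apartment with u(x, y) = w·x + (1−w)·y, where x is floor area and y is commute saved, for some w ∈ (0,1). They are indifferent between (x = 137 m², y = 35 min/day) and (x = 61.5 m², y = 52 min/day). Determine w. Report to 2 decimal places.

Indifference: w·137 + (1−w)·35 = w·61.5 + (1−w)·52.
Collecting terms: w·75.5 = (1−w)·17.
The marginal rate of substitution is 17/75.5, so w = 17/(75.5+17) = 0.18.

w = 0.18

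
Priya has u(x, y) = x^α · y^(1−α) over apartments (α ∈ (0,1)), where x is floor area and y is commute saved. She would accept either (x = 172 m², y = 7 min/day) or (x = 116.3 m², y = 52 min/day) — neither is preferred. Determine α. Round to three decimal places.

The Cobb–Douglas utilities coincide, so 172^α·7^(1−α) = 116.3^α·52^(1−α).
Taking logs: α·ln 172 + (1−α)·ln 7 = α·ln 116.3 + (1−α)·ln 52, i.e. α·0.391321 = (1−α)·2.005334.
Thus α·(2.396655) = 2.005334, so α = 2.005334/2.396655 ≈ 0.837.

α ≈ 0.837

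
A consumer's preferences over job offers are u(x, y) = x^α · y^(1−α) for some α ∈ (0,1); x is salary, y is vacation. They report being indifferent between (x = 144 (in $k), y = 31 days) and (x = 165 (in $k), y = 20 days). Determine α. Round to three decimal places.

α ≈ 0.763

The Cobb–Douglas utilities coincide, so 144^α·31^(1−α) = 165^α·20^(1−α).
Taking logs: α·ln 144 + (1−α)·ln 31 = α·ln 165 + (1−α)·ln 20, i.e. α·-0.136132 = (1−α)·-0.438255.
So α/(1−α) = (-0.438255)/(-0.136132) = 3.219339, and α = 3.219339/4.219339 ≈ 0.763.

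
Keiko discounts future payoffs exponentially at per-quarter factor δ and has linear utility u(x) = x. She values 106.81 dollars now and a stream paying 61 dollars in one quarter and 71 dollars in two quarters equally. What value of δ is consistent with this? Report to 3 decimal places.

δ ≈ 0.870

The stream is worth 61δ + 71δ² today, so 61δ + 71δ² = 106.81.
That is, 71δ² + 61δ − 106.81 = 0, a quadratic in δ.
By the quadratic formula (taking the positive root), δ = (−61 + √34055.04) / 142 ≈ 0.870.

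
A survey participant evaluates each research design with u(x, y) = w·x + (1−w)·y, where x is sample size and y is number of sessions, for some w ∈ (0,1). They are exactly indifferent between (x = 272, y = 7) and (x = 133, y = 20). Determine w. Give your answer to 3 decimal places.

u(272,7) = u(133,20) means w·272 + (1−w)·7 = w·133 + (1−w)·20.
Rearranging, 139·w − 13·(1−w) = 0.
So w/(1−w) = 13/139 = 0.0935, giving w = 13/(139+13) = 0.086.

w = 0.086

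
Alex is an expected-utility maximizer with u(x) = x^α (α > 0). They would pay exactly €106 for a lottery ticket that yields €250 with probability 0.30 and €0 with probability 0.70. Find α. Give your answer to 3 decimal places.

Since u(0) = 0, the lottery's EU is 0.30·250^α.
Equating: 106^α = 0.30·250^α, i.e. 0.4240^α = 0.30.
Take logs: α = ln 0.30 / ln(106/250) ≈ 1.40320.

α ≈ 1.403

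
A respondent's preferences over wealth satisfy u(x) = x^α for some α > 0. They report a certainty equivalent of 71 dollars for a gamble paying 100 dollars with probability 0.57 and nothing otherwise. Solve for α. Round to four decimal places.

Since u(0) = 0, the lottery's EU is 0.57·100^α.
Setting u(71) equal to that: 71^α = 0.57·100^α ⇒ (71/100)^α = 0.57.
Taking logs: α·ln(71/100) = ln(0.57), so α = -0.5621189 / -0.3424903 ≈ 1.6413.

α ≈ 1.6413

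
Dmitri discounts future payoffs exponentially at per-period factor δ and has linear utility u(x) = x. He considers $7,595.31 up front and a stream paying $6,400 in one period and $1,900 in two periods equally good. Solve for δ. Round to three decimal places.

δ ≈ 0.930

The stream is worth 6400δ + 1900δ² today, so 6400δ + 1900δ² = 7595.31.
Rearranged: 1900δ² + 6400δ − 7595.31 = 0.
δ = (−6400 + √(6400² + 4·1900·7595.31)) / (2·1900) = (−6400 + √98684356.00) / 3800 ≈ 0.930.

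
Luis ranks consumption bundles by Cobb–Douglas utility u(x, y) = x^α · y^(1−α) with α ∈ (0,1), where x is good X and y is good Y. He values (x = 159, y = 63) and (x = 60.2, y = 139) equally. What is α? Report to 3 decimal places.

Set the two utilities equal: 159^α·63^(1−α) = 60.2^α·139^(1−α).
Rearrange to (159/60.2)^α = (139/63)^(1−α) and take logs: α·0.971232 = (1−α)·0.791339.
So α/(1−α) = (0.791339)/(0.971232) = 0.814779, and α = 0.814779/1.814779 ≈ 0.449.

α ≈ 0.449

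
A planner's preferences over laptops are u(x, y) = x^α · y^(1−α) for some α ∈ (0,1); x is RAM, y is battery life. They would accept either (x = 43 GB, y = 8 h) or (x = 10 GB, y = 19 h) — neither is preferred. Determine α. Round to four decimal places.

α ≈ 0.3723

The Cobb–Douglas utilities coincide, so 43^α·8^(1−α) = 10^α·19^(1−α).
(43/10)^α = (19/8)^(1−α); take logs: α·ln(43/10) = (1−α)·ln(19/8), i.e. α·1.4586150 = (1−α)·0.8649974.
With A = 1.4586150 and B = 0.8649974: α·A = (1−α)·B, so α = B/(A+B) = 0.8649974/2.3236124 ≈ 0.3723.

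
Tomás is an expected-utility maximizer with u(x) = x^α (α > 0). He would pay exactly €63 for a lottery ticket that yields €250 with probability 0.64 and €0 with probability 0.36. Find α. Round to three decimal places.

EU(lottery) = 0.64·250^α + 0.36·0 = 0.64·250^α.
Equating: 63^α = 0.64·250^α, i.e. 0.2520^α = 0.64.
Taking logs: α·ln(63/250) = ln(0.64), so α = -0.446287 / -1.378326 ≈ 0.324.

α ≈ 0.324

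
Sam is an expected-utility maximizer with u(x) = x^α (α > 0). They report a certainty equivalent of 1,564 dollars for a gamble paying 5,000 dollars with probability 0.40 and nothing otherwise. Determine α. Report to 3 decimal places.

The lottery's expected utility is 0.40·u(5000) + 0.60·u(0) = 0.40·5000^α (since u(0) = 0 for α > 0).
Equating: 1564^α = 0.40·5000^α, i.e. 0.3128^α = 0.40.
α = ln(0.40) / ln(1564/5000) = -0.916291/-1.162191 ≈ 0.788.

α ≈ 0.788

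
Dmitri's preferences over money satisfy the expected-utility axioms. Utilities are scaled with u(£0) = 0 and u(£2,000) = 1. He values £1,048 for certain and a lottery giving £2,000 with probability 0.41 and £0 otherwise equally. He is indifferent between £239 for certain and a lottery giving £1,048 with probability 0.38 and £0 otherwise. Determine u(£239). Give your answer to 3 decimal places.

0.156

From the first indifference, u(£1,048) = 0.41·u(£2,000) + 0.59·u(£0) = 0.41·1 + 0.59·0 = 0.41.
Chaining: u(£239) = 0.38·0.41 + 0.62·0.00 = 0.1558.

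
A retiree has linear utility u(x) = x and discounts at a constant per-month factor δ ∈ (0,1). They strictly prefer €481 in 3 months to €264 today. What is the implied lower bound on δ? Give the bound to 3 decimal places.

The preference means 264 < δ^3·481.
Dividing by 481: δ^3 > 0.54886. Both sides are positive, so the cube root keeps the direction.
δ > (264/481)^(1/3) ≈ 0.819.

δ > 0.819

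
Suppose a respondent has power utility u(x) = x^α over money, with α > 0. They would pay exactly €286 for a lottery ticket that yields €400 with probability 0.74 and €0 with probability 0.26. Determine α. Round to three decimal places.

The lottery's expected utility is 0.74·u(400) + 0.26·u(0) = 0.74·400^α (since u(0) = 0 for α > 0).
Equating: 286^α = 0.74·400^α, i.e. 0.7150^α = 0.74.
Taking logs: α·ln(286/400) = ln(0.74), so α = -0.301105 / -0.335473 ≈ 0.898.

α ≈ 0.898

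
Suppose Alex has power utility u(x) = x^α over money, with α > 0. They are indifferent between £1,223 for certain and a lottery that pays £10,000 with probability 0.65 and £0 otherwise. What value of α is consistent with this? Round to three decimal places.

The lottery's expected utility is 0.65·u(10000) + 0.35·u(0) = 0.65·10000^α (since u(0) = 0 for α > 0).
Setting u(1223) equal to that: 1223^α = 0.65·10000^α ⇒ (1223/10000)^α = 0.65.
Take logs: α = ln 0.65 / ln(1223/10000) ≈ 0.20501.

α ≈ 0.205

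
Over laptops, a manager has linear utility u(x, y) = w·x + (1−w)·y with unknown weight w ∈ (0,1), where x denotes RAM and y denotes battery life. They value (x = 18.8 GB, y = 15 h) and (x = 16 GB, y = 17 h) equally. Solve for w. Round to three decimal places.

u(18.8,15) = u(16,17) means w·18.8 + (1−w)·15 = w·16 + (1−w)·17.
Collecting terms: w·2.8 = (1−w)·2.
So w/(1−w) = 2/2.8 = 0.7143, giving w = 2/(2.8+2) = 0.417.

w = 0.417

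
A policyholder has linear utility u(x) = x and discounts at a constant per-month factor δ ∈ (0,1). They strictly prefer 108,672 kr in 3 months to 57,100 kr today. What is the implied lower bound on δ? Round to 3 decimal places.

Comparing present values: 57100 < δ^3·108672.
Dividing by 108672: δ^3 > 0.52543. Both sides are positive, so the cube root keeps the direction.
δ > (57100/108672)^(1/3) ≈ 0.807.

δ > 0.807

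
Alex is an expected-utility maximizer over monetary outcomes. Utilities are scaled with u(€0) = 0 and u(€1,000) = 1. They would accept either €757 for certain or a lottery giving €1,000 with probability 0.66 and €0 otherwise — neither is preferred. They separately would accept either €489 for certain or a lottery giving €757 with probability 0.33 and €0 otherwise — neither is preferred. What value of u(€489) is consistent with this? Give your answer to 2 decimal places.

The first gamble pins u(€757): it must equal 0.66·1 + 0.34·0 = 0.66.
The second indifference gives u(€489) = 0.33·u(€757) + 0.67·u(€0) = 0.33·0.66 + 0.67·0.00 = 0.2178.

0.22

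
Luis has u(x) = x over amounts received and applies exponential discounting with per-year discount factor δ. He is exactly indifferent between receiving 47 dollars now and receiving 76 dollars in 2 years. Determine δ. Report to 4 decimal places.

Equating discounted utilities: u(47) = δ^2·u(76) ⇒ δ^2 = u(47)/u(76).
With u(x) = x: δ^2 = 47/76 = 0.61842.
Taking the square root: δ = 0.61842^(1/2) ≈ 0.7864.

δ ≈ 0.7864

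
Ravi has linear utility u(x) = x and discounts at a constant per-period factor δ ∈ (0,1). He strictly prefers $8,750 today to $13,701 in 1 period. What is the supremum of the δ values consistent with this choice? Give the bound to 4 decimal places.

The preference means 8750 > δ·13701.
So δ < 8750/13701 = 0.63864.

δ < 0.6386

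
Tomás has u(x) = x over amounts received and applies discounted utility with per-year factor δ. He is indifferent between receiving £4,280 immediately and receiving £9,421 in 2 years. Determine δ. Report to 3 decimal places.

Equating discounted utilities: u(4280) = δ^2·u(9421) ⇒ δ^2 = u(4280)/u(9421).
With u(x) = x: δ^2 = 4280/9421 = 0.45430.
Taking the square root: δ = 0.45430^(1/2) ≈ 0.674.

δ ≈ 0.674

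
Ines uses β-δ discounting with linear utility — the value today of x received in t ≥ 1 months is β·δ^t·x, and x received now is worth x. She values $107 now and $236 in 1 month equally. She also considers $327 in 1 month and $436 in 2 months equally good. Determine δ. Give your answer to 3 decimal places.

From the later pair, β·δ^1·327 = β·δ^2·436; dividing through, δ = 327/436 = 0.75000.

δ ≈ 0.750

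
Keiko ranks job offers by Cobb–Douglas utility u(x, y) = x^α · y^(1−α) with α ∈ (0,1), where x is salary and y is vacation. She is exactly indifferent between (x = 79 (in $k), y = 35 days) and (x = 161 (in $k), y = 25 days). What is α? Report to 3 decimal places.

Set the two utilities equal: 79^α·35^(1−α) = 161^α·25^(1−α).
Taking logs: α·ln 79 + (1−α)·ln 35 = α·ln 161 + (1−α)·ln 25, i.e. α·-0.711957 = (1−α)·-0.336472.
With A = -0.711957 and B = -0.336472: α·A = (1−α)·B, so α = B/(A+B) = -0.336472/-1.048429 ≈ 0.321.

α ≈ 0.321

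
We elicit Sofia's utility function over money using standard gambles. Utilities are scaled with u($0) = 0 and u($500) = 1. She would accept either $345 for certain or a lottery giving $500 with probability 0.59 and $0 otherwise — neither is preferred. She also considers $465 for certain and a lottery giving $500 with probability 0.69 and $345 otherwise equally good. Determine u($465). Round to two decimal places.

The first gamble pins u($345): it must equal 0.59·1 + 0.41·0 = 0.59.
Chaining: u($465) = 0.69·1.00 + 0.31·0.59 = 0.8729.

0.87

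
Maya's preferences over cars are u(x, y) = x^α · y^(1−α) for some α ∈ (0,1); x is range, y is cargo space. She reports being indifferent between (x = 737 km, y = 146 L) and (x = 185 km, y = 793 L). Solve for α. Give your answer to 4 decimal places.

α ≈ 0.5504

Indifference: 737^α · 146^(1−α) = 185^α · 793^(1−α).
Taking logs: α·ln 737 + (1−α)·ln 146 = α·ln 185 + (1−α)·ln 793, i.e. α·1.3822321 = (1−α)·1.6922166.
Thus α·(3.0744487) = 1.6922166, so α = 1.6922166/3.0744487 ≈ 0.5504.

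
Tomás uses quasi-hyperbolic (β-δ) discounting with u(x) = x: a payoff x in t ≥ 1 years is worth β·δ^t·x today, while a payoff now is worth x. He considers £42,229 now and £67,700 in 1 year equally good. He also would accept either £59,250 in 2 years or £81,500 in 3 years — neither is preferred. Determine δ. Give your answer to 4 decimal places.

δ ≈ 0.7270

Both payoffs in the second observation are in the future, so β drops out: δ^2·59250 = δ^3·81500 ⇒ δ = 59250/81500 = 0.72699.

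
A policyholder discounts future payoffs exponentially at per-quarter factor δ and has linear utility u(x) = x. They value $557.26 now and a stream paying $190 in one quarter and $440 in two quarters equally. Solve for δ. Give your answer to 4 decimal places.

The stream is worth 190δ + 440δ² today, so 190δ + 440δ² = 557.26.
So 440δ² + 190δ − 557.26 = 0.
By the quadratic formula (taking the positive root), δ = (−190 + √1016877.60) / 880 ≈ 0.9300.

δ ≈ 0.9300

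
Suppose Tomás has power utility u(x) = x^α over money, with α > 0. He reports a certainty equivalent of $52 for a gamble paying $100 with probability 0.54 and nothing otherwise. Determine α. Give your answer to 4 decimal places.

The lottery's expected utility is 0.54·u(100) + 0.46·u(0) = 0.54·100^α (since u(0) = 0 for α > 0).
Setting u(52) equal to that: 52^α = 0.54·100^α ⇒ (52/100)^α = 0.54.
α = ln(0.54) / ln(52/100) = -0.6161861/-0.6539265 ≈ 0.9423.

α ≈ 0.9423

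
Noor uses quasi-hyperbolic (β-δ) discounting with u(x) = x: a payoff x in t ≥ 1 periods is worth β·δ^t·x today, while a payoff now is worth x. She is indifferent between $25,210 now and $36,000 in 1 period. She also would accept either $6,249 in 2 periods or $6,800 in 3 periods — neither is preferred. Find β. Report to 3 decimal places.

The second indifference involves only future payoffs, so β cancels: β·δ^2·6249 = β·δ^3·6800, giving δ = 6249/6800 = 0.91897.
The first indifference: 25210 = β·δ·36000, so β = 25210/(δ·36000) = 25210/(0.91897·36000) ≈ 0.762.

β ≈ 0.762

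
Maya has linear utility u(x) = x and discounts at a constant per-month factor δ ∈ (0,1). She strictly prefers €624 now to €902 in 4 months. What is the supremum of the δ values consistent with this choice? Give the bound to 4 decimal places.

The preference means 624 > δ^4·902.
So δ^4 < 624/902 = 0.69180; taking the 4th root of both positive sides preserves the inequality.
δ < (624/902)^(1/4) ≈ 0.9120.

δ < 0.9120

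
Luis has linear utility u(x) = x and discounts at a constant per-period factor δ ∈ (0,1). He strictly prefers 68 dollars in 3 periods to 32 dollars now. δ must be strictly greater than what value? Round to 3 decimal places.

δ > 0.778

Under u(x) = x this choice says 32 < δ^3·68.
Dividing by 68: δ^3 > 0.47059. Both sides are positive, so the cube root keeps the direction.
δ > (32/68)^(1/3) ≈ 0.778.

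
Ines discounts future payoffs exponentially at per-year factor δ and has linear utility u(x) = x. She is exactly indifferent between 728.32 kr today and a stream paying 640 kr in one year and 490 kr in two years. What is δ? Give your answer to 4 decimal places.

The stream is worth 640δ + 490δ² today, so 640δ + 490δ² = 728.32.
So 490δ² + 640δ − 728.32 = 0.
δ = (−640 + √(640² + 4·490·728.32)) / (2·490) = (−640 + √1837107.20) / 980 ≈ 0.7300.

δ ≈ 0.7300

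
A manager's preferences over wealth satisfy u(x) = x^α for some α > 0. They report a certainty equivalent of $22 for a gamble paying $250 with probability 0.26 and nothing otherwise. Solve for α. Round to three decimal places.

α ≈ 0.554

Since u(0) = 0, the lottery's EU is 0.26·250^α.
Equating: 22^α = 0.26·250^α, i.e. 0.0880^α = 0.26.
Taking logs: α·ln(22/250) = ln(0.26), so α = -1.347074 / -2.430418 ≈ 0.554.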